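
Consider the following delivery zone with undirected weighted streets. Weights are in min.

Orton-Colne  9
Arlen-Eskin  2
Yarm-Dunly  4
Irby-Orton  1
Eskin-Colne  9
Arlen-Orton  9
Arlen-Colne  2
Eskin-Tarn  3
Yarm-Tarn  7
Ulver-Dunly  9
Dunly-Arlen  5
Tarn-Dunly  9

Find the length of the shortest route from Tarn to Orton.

14 min

Running Dijkstra from Tarn:
Tarn: 0
Eskin: 3  (via Tarn)
Arlen: 5  (via Eskin)
Colne: 7  (via Arlen)
Yarm: 7  (via Tarn)
Dunly: 9  (via Tarn)
Orton: 14  (via Arlen)
Shortest route: Tarn–Eskin–Arlen–Orton = 14 min.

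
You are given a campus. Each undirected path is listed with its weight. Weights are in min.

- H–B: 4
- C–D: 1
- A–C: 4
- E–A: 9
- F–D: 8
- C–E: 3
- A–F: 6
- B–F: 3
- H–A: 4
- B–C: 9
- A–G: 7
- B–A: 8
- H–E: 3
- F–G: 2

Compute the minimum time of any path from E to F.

10 min

Running Dijkstra from E:
E: 0
C: 3  (via E)
H: 3  (via E)
D: 4  (via C)
A: 7  (via C)
B: 7  (via H)
F: 10  (via B)
Shortest route: E → H → B → F = 10 min.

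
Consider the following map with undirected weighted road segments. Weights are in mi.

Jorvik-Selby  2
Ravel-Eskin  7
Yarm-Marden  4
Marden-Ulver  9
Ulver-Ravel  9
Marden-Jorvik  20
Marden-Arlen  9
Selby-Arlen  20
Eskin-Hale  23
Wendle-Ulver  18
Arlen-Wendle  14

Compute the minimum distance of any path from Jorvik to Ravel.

Shortest distances from Jorvik:
Jorvik: 0
Selby: 2  (via Jorvik)
Marden: 20  (via Jorvik)
Arlen: 22  (via Selby)
Yarm: 24  (via Marden)
Ulver: 29  (via Marden)
Wendle: 36  (via Arlen)
Ravel: 38  (via Ulver)
Shortest route: Jorvik → Marden → Ulver → Ravel = 38 mi.

38 mi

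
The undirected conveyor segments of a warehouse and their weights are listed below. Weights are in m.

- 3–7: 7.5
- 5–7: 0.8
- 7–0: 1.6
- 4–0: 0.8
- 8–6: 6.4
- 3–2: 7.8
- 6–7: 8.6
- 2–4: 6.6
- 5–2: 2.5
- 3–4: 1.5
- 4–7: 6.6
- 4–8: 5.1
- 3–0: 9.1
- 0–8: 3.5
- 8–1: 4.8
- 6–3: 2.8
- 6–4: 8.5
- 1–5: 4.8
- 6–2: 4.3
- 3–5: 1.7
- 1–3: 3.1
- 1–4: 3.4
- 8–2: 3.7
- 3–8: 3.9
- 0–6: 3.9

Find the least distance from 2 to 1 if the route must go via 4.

Shortest 2→4: 2 → 5 → 3 → 4 = 5.7
Shortest 4→1: 4 → 1 = 3.4
Total via 4: 5.7 + 3.4 = 9.1 m.

9.1 m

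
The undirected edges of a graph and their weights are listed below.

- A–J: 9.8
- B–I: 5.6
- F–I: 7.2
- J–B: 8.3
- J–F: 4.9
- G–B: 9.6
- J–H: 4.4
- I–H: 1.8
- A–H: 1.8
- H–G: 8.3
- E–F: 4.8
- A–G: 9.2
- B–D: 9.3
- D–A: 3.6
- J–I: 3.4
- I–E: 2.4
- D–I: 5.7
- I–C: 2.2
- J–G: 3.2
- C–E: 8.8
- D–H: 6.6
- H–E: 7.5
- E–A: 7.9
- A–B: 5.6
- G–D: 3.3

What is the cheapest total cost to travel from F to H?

9

Settle nodes by increasing distance from F:
F: 0
E: 4.8  (via F)
J: 4.9  (via F)
I: 7.2  (via F)
G: 8.1  (via J)
H: 9  (via I)
Shortest route: F → I → H = 9.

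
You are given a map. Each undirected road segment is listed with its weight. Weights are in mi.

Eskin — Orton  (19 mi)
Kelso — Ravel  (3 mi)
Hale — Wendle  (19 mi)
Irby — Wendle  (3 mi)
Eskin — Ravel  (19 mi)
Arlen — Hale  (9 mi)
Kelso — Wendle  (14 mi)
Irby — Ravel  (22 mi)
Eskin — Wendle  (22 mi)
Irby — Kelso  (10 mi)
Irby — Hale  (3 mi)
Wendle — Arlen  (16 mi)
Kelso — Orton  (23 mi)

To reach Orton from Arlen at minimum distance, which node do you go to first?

Hale

Enumerating some paths:
Arlen → Hale → Irby → Kelso → Orton: 9+3+10+23 = 45
Arlen → Wendle → Irby → Kelso → Orton: 16+3+10+23 = 52
Arlen → Hale → Irby → Wendle → Kelso → Orton: 9+3+3+14+23 = 52
Arlen → Wendle → Kelso → Orton: 16+14+23 = 53
Cheapest is Arlen → Hale → Irby → Kelso → Orton at 45 mi.
So from Arlen the first move is to Hale.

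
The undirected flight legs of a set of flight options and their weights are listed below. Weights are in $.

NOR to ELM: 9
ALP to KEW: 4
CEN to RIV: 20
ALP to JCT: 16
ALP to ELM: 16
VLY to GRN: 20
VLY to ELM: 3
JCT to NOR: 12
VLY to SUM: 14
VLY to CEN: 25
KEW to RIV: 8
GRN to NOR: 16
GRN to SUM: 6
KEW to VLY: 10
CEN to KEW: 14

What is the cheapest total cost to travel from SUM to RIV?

Running Dijkstra from SUM:
SUM: 0
GRN: 6  (via SUM)
VLY: 14  (via SUM)
ELM: 17  (via VLY)
NOR: 22  (via GRN)
KEW: 24  (via VLY)
ALP: 28  (via KEW)
RIV: 32  (via KEW)
Shortest route: SUM–VLY–KEW–RIV = $32.

$32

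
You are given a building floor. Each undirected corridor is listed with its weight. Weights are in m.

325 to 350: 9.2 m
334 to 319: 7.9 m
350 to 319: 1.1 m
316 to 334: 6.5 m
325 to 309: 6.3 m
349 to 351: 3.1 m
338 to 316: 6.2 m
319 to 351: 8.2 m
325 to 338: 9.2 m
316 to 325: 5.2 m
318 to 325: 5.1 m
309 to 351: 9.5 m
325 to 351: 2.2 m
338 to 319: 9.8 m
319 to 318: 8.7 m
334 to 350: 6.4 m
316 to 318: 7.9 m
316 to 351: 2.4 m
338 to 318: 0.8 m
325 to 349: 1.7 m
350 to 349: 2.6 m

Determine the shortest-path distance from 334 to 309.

Enumerating some paths:
334–316–351–325–309: 6.5+2.4+2.2+6.3 = 17.4
334–350–349–325–309: 6.4+2.6+1.7+6.3 = 17
334–316–351–309: 6.5+2.4+9.5 = 18.4
334–316–325–309: 6.5+5.2+6.3 = 18
The minimum is 17 m via 334–350–349–325–309.

17 m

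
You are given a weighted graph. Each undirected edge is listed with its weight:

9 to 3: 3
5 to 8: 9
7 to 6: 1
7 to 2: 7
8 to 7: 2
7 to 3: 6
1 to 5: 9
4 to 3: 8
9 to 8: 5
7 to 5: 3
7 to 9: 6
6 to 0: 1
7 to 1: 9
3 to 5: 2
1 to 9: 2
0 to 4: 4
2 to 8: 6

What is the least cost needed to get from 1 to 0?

10

Candidate routes:
1–9–8–7–6–0: 2+5+2+1+1 = 11
1–9–7–6–0: 2+6+1+1 = 10
Cheapest is 1–9–7–6–0 at 10.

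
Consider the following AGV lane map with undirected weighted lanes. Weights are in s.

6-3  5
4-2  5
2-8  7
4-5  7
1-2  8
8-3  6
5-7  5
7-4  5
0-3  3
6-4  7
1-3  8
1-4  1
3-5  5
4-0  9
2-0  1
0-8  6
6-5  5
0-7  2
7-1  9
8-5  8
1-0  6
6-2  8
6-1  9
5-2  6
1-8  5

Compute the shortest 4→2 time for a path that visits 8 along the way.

13 s

Best 4 to 8: 4 → 1 → 8 costing 6
Best 8 to 2: 8 → 2 costing 7
Total via 8: 6 + 7 = 13 s.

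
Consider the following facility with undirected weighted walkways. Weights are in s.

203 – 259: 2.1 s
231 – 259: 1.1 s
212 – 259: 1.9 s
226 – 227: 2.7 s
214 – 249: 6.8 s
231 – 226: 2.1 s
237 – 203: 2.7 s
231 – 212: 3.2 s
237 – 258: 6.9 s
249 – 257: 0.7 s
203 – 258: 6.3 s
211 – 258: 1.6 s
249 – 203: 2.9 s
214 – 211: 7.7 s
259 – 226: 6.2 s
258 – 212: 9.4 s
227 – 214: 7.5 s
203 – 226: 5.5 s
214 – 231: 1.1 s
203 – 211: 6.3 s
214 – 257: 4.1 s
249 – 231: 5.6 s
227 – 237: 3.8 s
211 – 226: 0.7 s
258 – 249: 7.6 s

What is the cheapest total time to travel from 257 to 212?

7.6 s

Running Dijkstra from 257:
257: 0
249: 0.7  (via 257)
203: 3.6  (via 249)
214: 4.1  (via 257)
231: 5.2  (via 214)
259: 5.7  (via 203)
237: 6.3  (via 203)
226: 7.3  (via 231)
212: 7.6  (via 259)
Shortest route: 257–249–203–259–212 = 7.6 s.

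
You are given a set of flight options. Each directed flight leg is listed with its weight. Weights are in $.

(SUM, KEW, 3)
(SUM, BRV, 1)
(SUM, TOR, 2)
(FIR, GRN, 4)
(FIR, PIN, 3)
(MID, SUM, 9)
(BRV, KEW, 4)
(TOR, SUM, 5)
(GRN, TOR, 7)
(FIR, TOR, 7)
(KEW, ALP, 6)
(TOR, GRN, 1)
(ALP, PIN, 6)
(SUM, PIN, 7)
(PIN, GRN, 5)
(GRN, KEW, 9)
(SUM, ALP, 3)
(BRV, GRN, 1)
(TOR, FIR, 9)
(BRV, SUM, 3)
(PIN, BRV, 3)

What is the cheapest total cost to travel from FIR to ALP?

Candidate routes:
FIR–PIN–BRV–SUM–ALP: 3+3+3+3 = 12
FIR–PIN–BRV–SUM–KEW–ALP: 3+3+3+3+6 = 18
FIR–PIN–BRV–KEW–ALP: 3+3+4+6 = 16
FIR–TOR–SUM–ALP: 7+5+3 = 15
Cheapest is FIR–PIN–BRV–SUM–ALP at $12.

$12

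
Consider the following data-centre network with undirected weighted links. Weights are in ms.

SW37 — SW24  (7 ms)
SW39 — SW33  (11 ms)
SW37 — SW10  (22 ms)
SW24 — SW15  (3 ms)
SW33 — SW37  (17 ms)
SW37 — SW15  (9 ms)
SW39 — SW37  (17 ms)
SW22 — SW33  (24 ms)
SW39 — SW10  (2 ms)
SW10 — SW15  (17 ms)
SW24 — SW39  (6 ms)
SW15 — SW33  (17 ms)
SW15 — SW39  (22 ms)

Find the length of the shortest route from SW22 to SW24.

41 ms

Compare a few routes:
SW22 - SW33 - SW15 - SW24: 24+17+3 = 44
SW22 - SW33 - SW39 - SW24: 24+11+6 = 41
The minimum is 41 ms via SW22 - SW33 - SW39 - SW24.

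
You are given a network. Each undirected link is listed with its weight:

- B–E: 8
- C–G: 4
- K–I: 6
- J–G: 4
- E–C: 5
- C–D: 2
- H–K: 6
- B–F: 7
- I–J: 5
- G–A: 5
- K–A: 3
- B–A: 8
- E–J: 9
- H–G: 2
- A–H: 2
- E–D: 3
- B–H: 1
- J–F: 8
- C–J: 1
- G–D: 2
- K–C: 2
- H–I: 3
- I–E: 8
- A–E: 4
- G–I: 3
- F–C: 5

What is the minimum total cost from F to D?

Compare a few routes:
F - J - C - D: 8+1+2 = 11
F - C - D: 5+2 = 7
The minimum is 7 via F - C - D.

7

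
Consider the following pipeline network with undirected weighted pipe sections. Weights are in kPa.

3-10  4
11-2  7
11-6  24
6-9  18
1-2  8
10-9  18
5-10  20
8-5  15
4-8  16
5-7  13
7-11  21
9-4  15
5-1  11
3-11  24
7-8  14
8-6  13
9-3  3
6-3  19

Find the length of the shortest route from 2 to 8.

34 kPa

Enumerating some paths:
2–11–7–8: 7+21+14 = 42
2–1–5–8: 8+11+15 = 34
2–11–6–8: 7+24+13 = 44
The minimum is 34 kPa via 2–1–5–8.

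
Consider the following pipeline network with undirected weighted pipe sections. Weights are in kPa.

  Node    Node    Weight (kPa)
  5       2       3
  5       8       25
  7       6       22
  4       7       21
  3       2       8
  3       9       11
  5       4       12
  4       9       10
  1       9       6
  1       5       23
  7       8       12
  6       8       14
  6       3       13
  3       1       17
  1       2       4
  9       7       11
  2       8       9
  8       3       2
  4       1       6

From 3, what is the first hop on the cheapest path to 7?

Compare a few routes:
3–9–7: 11+11 = 22
3–8–7: 2+12 = 14
The minimum is 14 kPa via 3–8–7.
So from 3 the first move is to 8.

8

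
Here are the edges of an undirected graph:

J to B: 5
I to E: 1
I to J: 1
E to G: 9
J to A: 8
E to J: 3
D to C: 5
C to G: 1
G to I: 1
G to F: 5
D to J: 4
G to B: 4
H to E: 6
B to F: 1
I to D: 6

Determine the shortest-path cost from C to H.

9

Compare a few routes:
C–G–I–E–H: 1+1+1+6 = 9
C–G–I–J–E–H: 1+1+1+3+6 = 12
The minimum is 9 via C–G–I–E–H.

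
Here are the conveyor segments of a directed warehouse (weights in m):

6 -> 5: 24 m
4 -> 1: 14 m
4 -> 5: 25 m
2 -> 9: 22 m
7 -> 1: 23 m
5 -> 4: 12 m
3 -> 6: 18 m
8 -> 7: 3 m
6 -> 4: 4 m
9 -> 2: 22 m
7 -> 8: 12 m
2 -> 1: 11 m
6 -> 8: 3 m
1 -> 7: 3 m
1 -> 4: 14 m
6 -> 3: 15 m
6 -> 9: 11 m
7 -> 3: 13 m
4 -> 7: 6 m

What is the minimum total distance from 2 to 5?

Enumerating some paths:
2–1–4–5: 11+14+25 = 50
2–1–7–3–6–4–5: 11+3+13+18+4+25 = 74
2–1–7–3–6–5: 11+3+13+18+24 = 69
2–1–4–7–3–6–5: 11+14+6+13+18+24 = 86
Cheapest is 2–1–4–5 at 50 m.

50 m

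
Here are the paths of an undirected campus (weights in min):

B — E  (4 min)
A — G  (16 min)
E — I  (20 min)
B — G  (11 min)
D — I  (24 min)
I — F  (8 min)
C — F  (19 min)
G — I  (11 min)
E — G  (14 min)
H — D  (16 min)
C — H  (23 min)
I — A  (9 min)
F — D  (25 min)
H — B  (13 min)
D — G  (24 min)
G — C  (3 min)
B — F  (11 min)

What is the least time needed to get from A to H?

40 min

Candidate routes:
A - G - B - H: 16+11+13 = 40
A - I - F - B - H: 9+8+11+13 = 41
Cheapest is A - G - B - H at 40 min.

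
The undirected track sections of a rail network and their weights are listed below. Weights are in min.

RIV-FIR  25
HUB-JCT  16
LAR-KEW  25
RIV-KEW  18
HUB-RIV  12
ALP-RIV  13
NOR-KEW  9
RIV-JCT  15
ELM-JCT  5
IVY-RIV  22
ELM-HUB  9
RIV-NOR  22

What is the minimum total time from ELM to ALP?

33 min

Shortest distances from ELM:
ELM: 0
JCT: 5  (via ELM)
HUB: 9  (via ELM)
RIV: 20  (via JCT)
ALP: 33  (via RIV)
Shortest route: ELM–JCT–RIV–ALP = 33 min.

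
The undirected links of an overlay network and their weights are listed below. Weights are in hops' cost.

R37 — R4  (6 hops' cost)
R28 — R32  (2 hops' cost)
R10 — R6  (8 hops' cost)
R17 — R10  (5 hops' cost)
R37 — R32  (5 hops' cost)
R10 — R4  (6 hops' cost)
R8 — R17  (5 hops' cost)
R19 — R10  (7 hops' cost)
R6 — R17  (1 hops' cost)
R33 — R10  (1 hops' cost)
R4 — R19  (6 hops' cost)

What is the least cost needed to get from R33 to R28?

Running Dijkstra from R33:
R33: 0
R10: 1  (via R33)
R17: 6  (via R10)
R4: 7  (via R10)
R6: 7  (via R17)
R19: 8  (via R10)
R8: 11  (via R17)
R37: 13  (via R4)
R32: 18  (via R37)
R28: 20  (via R32)
Shortest route: R33–R10–R4–R37–R32–R28 = 20 hops' cost.

20 hops' cost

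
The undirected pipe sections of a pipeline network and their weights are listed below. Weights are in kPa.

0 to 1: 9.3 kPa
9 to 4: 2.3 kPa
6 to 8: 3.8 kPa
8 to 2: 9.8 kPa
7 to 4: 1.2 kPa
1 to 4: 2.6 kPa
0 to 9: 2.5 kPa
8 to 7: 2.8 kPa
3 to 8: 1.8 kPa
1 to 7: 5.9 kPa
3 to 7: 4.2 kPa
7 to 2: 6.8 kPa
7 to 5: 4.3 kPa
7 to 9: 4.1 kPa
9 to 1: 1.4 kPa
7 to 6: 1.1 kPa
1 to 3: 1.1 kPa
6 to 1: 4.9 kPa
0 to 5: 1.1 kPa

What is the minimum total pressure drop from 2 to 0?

Shortest distances from 2:
2: 0
7: 6.8  (via 2)
6: 7.9  (via 7)
4: 8  (via 7)
8: 9.6  (via 7)
9: 10.3  (via 4)
1: 10.6  (via 4)
3: 11  (via 7)
5: 11.1  (via 7)
0: 12.2  (via 5)
Shortest route: 2 → 7 → 5 → 0 = 12.2 kPa.

12.2 kPa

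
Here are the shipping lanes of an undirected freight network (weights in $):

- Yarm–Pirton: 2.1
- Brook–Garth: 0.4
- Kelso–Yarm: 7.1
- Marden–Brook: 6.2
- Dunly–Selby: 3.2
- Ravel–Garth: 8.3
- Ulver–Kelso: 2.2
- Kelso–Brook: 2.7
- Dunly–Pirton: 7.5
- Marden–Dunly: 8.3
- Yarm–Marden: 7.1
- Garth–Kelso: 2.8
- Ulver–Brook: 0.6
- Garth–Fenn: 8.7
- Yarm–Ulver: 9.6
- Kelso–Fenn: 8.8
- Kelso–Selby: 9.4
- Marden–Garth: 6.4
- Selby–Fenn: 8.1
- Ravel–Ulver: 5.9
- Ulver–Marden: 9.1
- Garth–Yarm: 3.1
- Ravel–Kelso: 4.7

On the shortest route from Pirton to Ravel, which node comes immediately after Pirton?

Yarm

Enumerating some paths:
Pirton–Yarm–Garth–Brook–Ulver–Ravel: 2.1+3.1+0.4+0.6+5.9 = 12.1
Pirton–Yarm–Garth–Kelso–Ravel: 2.1+3.1+2.8+4.7 = 12.7
The minimum is $12.1 via Pirton–Yarm–Garth–Brook–Ulver–Ravel.
So from Pirton the first move is to Yarm.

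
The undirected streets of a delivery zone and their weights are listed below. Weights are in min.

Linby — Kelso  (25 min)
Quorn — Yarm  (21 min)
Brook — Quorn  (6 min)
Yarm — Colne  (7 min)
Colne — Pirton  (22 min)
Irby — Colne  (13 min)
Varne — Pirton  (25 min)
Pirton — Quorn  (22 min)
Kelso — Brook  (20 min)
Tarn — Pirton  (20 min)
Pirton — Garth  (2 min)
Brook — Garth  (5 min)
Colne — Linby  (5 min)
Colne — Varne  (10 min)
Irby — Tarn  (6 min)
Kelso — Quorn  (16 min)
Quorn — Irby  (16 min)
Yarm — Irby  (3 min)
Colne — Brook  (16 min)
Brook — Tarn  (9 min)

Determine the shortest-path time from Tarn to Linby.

Running Dijkstra from Tarn:
Tarn: 0
Irby: 6  (via Tarn)
Brook: 9  (via Tarn)
Yarm: 9  (via Irby)
Garth: 14  (via Brook)
Quorn: 15  (via Brook)
Colne: 16  (via Yarm)
Pirton: 16  (via Garth)
Linby: 21  (via Colne)
Shortest route: Tarn → Irby → Yarm → Colne → Linby = 21 min.

21 min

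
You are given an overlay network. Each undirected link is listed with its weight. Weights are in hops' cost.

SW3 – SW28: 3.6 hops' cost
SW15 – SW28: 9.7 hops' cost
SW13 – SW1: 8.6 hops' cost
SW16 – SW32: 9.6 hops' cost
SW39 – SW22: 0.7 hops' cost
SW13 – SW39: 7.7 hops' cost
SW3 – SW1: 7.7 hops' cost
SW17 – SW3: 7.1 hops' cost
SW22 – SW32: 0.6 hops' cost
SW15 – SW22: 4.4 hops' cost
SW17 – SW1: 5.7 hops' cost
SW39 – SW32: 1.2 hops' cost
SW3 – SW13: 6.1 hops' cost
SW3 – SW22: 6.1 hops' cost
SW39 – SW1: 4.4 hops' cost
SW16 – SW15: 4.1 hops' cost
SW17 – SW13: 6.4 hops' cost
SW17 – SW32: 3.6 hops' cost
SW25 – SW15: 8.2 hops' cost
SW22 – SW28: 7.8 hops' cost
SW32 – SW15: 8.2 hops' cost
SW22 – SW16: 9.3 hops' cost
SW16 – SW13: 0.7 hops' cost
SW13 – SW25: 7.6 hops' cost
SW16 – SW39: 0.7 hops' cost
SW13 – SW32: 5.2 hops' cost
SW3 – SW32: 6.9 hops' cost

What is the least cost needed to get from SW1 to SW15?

Compare a few routes:
SW1–SW39–SW22–SW15: 4.4+0.7+4.4 = 9.5
SW1–SW39–SW16–SW15: 4.4+0.7+4.1 = 9.2
The minimum is 9.2 hops' cost via SW1–SW39–SW16–SW15.

9.2 hops' cost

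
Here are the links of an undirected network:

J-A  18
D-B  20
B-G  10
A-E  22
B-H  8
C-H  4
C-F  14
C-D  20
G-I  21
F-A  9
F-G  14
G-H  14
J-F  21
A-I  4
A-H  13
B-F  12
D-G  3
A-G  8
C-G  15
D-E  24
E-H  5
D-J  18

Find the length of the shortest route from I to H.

17

Enumerating some paths:
I - A - G - B - H: 4+8+10+8 = 30
I - A - G - H: 4+8+14 = 26
I - A - H: 4+13 = 17
The minimum is 17 via I - A - H.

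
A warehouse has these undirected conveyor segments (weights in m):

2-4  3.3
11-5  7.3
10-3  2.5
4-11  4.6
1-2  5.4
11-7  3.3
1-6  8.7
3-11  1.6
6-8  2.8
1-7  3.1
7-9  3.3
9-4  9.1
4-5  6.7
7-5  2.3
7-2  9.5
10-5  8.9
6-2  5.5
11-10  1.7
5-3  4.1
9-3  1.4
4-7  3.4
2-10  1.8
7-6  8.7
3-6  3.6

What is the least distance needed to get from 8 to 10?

Compare a few routes:
8–6–3–10: 2.8+3.6+2.5 = 8.9
8–6–2–10: 2.8+5.5+1.8 = 10.1
8–6–3–11–10: 2.8+3.6+1.6+1.7 = 9.7
The minimum is 8.9 m via 8–6–3–10.

8.9 m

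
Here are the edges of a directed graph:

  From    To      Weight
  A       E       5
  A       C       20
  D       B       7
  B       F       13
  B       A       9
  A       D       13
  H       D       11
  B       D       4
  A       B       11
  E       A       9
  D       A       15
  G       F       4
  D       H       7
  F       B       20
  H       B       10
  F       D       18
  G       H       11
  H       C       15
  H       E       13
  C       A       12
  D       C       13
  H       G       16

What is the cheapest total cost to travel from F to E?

Candidate routes:
F - D - B - A - E: 18+7+9+5 = 39
F - D - H - E: 18+7+13 = 38
F - B - A - E: 20+9+5 = 34
F - D - A - E: 18+15+5 = 38
The minimum is 34 via F - B - A - E.

34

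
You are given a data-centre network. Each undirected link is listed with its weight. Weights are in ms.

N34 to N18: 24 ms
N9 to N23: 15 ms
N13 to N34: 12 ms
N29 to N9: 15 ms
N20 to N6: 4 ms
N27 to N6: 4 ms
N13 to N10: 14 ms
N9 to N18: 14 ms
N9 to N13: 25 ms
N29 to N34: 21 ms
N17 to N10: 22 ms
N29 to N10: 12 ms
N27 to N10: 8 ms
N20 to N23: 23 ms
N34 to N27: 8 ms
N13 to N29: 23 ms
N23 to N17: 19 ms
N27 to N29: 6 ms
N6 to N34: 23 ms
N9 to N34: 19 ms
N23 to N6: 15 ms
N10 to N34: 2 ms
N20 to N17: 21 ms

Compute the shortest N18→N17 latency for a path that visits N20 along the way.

61 ms

Shortest N18→N20: N18 → N34 → N27 → N6 → N20 = 40
Best N20 to N17: N20 → N17 costing 21
Total via N20: 40 + 21 = 61 ms.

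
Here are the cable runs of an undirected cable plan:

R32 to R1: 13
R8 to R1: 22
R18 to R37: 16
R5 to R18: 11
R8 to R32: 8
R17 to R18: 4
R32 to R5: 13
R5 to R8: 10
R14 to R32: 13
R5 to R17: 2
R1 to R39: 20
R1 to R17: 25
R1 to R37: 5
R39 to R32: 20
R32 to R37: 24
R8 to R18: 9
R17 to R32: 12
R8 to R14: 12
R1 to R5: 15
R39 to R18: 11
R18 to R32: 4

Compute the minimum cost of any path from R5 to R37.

Shortest distances from R5:
R5: 0
R17: 2  (via R5)
R18: 6  (via R17)
R32: 10  (via R18)
R8: 10  (via R5)
R1: 15  (via R5)
R39: 17  (via R18)
R37: 20  (via R1)
Shortest route: R5–R1–R37 = 20.

20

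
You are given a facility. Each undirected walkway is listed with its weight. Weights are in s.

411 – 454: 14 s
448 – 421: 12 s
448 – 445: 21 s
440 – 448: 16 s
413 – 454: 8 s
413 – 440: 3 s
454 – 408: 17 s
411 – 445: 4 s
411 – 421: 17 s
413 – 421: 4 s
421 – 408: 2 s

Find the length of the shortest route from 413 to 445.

25 s

Compare a few routes:
413 → 421 → 411 → 445: 4+17+4 = 25
413 → 454 → 411 → 445: 8+14+4 = 26
Cheapest is 413 → 421 → 411 → 445 at 25 s.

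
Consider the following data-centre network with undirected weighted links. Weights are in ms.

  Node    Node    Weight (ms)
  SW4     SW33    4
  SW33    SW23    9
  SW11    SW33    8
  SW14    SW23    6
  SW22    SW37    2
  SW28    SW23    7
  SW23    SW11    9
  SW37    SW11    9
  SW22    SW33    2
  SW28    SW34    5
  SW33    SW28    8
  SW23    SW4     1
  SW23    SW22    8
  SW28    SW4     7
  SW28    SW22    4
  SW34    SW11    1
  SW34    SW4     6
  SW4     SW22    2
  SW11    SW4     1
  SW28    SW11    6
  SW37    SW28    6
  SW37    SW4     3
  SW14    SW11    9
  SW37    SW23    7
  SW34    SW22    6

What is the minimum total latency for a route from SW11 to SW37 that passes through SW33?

Shortest SW11→SW33: SW11–SW4–SW33 = 5
Best SW33 to SW37: SW33–SW22–SW37 costing 4
Total via SW33: 5 + 4 = 9 ms.

9 ms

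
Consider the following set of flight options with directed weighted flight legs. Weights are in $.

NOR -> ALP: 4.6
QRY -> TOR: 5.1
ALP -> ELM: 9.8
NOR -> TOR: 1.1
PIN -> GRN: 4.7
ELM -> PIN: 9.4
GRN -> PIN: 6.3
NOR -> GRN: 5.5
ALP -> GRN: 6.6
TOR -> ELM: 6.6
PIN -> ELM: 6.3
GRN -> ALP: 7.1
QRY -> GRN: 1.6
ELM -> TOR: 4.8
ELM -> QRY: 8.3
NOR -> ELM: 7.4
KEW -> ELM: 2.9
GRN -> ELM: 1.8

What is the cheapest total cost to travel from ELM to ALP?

$17

Candidate routes:
ELM–QRY–GRN–ALP: 8.3+1.6+7.1 = 17
ELM–PIN–GRN–ALP: 9.4+4.7+7.1 = 21.2
Cheapest is ELM–QRY–GRN–ALP at $17.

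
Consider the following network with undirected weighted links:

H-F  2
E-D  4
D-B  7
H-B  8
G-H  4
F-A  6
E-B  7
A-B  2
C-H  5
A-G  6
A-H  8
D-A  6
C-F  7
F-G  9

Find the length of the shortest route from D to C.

Shortest distances from D:
D: 0
E: 4  (via D)
A: 6  (via D)
B: 7  (via D)
F: 12  (via A)
G: 12  (via A)
H: 14  (via A)
C: 19  (via F)
Shortest route: D–A–F–C = 19.

19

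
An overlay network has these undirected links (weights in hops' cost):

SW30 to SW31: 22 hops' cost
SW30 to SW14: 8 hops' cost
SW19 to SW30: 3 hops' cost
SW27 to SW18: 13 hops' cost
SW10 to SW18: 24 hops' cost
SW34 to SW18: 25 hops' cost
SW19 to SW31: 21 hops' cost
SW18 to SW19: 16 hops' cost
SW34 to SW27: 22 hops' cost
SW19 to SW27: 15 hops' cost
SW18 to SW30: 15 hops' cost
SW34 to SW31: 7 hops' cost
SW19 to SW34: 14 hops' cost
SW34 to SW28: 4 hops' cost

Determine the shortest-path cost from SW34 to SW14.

25 hops' cost

Running Dijkstra from SW34:
SW34: 0
SW28: 4  (via SW34)
SW31: 7  (via SW34)
SW19: 14  (via SW34)
SW30: 17  (via SW19)
SW27: 22  (via SW34)
SW14: 25  (via SW30)
Shortest route: SW34–SW19–SW30–SW14 = 25 hops' cost.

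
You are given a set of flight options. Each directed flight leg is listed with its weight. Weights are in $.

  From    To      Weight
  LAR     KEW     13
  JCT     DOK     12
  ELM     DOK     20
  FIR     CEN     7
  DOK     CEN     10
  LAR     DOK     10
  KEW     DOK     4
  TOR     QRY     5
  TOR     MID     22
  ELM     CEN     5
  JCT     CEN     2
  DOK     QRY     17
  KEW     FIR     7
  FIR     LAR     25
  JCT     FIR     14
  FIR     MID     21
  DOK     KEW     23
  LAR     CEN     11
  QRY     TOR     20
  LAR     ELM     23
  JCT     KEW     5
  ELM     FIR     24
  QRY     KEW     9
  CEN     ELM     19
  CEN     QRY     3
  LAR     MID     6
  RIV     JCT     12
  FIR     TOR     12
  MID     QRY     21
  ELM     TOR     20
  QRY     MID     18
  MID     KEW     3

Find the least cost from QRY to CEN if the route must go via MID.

Best QRY to MID: QRY → MID costing 18
Shortest MID→CEN: MID → KEW → DOK → CEN = 17
Total via MID: 18 + 17 = $35.

$35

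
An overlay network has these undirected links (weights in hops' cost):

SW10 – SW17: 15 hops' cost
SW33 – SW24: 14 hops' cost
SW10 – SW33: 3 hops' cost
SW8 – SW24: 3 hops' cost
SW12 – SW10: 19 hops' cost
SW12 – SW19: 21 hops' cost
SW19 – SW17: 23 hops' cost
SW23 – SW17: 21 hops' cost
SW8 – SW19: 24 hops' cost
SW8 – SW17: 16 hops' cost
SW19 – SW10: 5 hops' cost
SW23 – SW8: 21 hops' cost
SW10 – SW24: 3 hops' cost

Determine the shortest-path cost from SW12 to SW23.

Shortest distances from SW12:
SW12: 0
SW10: 19  (via SW12)
SW19: 21  (via SW12)
SW33: 22  (via SW10)
SW24: 22  (via SW10)
SW8: 25  (via SW24)
SW17: 34  (via SW10)
SW23: 46  (via SW8)
Shortest route: SW12–SW10–SW24–SW8–SW23 = 46 hops' cost.

46 hops' cost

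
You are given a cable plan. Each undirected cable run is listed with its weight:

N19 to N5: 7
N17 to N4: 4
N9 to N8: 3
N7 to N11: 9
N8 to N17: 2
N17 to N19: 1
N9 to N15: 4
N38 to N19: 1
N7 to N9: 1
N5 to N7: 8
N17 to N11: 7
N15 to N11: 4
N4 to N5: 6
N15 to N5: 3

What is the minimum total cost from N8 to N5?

Settle nodes by increasing distance from N8:
N8: 0
N17: 2  (via N8)
N9: 3  (via N8)
N19: 3  (via N17)
N38: 4  (via N19)
N7: 4  (via N9)
N4: 6  (via N17)
N15: 7  (via N9)
N11: 9  (via N17)
N5: 10  (via N19)
Shortest route: N8 → N17 → N19 → N5 = 10.

10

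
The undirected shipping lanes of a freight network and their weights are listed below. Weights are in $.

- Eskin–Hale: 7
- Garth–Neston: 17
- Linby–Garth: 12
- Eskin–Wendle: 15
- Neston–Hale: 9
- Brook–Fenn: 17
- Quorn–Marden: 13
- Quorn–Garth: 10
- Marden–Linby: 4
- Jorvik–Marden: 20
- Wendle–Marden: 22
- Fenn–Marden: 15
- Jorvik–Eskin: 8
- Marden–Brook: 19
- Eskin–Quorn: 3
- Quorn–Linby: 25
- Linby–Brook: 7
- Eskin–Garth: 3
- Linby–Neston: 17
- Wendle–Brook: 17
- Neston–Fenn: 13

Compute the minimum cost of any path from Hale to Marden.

Compare a few routes:
Hale - Eskin - Quorn - Marden: 7+3+13 = 23
Hale - Neston - Linby - Marden: 9+17+4 = 30
Hale - Eskin - Garth - Linby - Marden: 7+3+12+4 = 26
Hale - Eskin - Garth - Quorn - Marden: 7+3+10+13 = 33
Cheapest is Hale - Eskin - Quorn - Marden at $23.

$23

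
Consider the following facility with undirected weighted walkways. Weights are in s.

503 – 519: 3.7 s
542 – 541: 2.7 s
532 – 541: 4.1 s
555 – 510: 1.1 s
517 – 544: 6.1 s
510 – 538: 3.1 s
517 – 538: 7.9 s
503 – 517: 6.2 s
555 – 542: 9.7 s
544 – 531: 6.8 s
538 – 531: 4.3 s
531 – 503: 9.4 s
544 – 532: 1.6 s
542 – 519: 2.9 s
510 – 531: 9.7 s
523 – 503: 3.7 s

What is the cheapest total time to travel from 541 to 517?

11.8 s

Candidate routes:
541 → 542 → 555 → 510 → 538 → 517: 2.7+9.7+1.1+3.1+7.9 = 24.5
541 → 542 → 519 → 503 → 517: 2.7+2.9+3.7+6.2 = 15.5
541 → 532 → 544 → 531 → 538 → 517: 4.1+1.6+6.8+4.3+7.9 = 24.7
541 → 532 → 544 → 517: 4.1+1.6+6.1 = 11.8
The minimum is 11.8 s via 541 → 532 → 544 → 517.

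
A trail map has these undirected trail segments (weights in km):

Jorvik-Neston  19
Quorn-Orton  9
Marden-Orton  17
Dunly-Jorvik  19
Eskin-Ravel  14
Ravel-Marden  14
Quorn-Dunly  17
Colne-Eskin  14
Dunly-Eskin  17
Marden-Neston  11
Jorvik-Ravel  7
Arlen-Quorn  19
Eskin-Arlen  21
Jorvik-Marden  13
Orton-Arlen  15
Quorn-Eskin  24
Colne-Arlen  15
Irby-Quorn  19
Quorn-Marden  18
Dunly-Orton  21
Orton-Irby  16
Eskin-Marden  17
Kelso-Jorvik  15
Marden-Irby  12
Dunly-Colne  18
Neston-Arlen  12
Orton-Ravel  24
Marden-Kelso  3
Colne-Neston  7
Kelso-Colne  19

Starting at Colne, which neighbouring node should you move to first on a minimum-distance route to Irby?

Candidate routes:
Colne → Neston → Marden → Irby: 7+11+12 = 30
Colne → Kelso → Marden → Irby: 19+3+12 = 34
The minimum is 30 km via Colne → Neston → Marden → Irby.
So from Colne the first move is to Neston.

Neston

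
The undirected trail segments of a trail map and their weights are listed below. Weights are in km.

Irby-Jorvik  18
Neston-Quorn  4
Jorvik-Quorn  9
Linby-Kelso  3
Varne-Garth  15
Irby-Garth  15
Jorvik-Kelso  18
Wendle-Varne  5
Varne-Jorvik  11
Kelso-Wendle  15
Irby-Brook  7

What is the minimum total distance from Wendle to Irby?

Shortest distances from Wendle:
Wendle: 0
Varne: 5  (via Wendle)
Kelso: 15  (via Wendle)
Jorvik: 16  (via Varne)
Linby: 18  (via Kelso)
Garth: 20  (via Varne)
Quorn: 25  (via Jorvik)
Neston: 29  (via Quorn)
Irby: 34  (via Jorvik)
Shortest route: Wendle → Varne → Jorvik → Irby = 34 km.

34 km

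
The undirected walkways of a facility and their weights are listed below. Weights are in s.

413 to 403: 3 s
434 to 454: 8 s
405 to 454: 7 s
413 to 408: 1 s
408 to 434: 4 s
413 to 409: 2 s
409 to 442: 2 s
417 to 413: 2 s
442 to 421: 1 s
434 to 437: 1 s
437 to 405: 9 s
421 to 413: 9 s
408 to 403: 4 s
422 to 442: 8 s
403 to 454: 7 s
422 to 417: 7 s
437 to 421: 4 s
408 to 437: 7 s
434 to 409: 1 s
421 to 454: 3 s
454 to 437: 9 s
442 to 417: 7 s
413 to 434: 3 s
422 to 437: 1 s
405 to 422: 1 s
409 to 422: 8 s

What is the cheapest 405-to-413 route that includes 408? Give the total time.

Shortest 405→408: 405 → 422 → 437 → 434 → 408 = 7
Shortest 408→413: 408 → 413 = 1
Total via 408: 7 + 1 = 8 s.

8 s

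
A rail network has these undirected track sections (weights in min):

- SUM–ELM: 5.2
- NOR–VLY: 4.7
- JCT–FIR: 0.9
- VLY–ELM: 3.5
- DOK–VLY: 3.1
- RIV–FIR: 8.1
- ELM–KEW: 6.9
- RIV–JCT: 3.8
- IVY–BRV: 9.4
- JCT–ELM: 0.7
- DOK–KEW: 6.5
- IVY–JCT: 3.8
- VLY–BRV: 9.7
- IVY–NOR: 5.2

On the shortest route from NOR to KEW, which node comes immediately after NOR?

Enumerating some paths:
NOR–IVY–JCT–ELM–VLY–DOK–KEW: 5.2+3.8+0.7+3.5+3.1+6.5 = 22.8
NOR–VLY–ELM–KEW: 4.7+3.5+6.9 = 15.1
NOR–IVY–JCT–ELM–KEW: 5.2+3.8+0.7+6.9 = 16.6
NOR–VLY–DOK–KEW: 4.7+3.1+6.5 = 14.3
Cheapest is NOR–VLY–DOK–KEW at 14.3 min.
So from NOR the first move is to VLY.

VLY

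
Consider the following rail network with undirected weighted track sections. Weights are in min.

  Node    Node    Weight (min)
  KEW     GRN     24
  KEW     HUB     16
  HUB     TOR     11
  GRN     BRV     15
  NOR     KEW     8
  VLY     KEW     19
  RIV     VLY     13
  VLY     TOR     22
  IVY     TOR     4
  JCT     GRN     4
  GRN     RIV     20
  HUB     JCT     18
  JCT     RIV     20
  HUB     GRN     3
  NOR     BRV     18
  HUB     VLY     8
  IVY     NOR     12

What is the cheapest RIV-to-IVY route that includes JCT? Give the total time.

Shortest RIV→JCT: RIV → JCT = 20
Best JCT to IVY: JCT → GRN → HUB → TOR → IVY costing 22
Total via JCT: 20 + 22 = 42 min.

42 min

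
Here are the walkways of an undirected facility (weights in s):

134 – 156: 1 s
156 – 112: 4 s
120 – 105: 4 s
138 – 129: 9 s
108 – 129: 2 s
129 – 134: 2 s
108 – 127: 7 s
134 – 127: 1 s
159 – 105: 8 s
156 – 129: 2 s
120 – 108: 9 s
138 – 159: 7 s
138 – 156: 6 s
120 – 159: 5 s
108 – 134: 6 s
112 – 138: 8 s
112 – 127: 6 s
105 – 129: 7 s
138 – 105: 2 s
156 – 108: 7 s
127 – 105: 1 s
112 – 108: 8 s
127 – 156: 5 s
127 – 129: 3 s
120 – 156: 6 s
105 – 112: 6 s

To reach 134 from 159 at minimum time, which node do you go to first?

105

Candidate routes:
159 → 138 → 105 → 127 → 134: 7+2+1+1 = 11
159 → 120 → 105 → 127 → 134: 5+4+1+1 = 11
159 → 105 → 127 → 134: 8+1+1 = 10
The minimum is 10 s via 159 → 105 → 127 → 134.
So from 159 the first move is to 105.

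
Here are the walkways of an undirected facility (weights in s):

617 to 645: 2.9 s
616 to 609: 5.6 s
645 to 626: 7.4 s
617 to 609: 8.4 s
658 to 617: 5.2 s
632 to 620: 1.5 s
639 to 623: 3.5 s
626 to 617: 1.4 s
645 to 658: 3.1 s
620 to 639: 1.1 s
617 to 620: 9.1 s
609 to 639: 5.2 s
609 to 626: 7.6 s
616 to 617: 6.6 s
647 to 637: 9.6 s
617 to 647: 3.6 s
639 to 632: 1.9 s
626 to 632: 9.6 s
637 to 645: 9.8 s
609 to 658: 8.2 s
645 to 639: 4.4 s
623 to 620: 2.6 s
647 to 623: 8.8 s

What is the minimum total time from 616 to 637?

Shortest distances from 616:
616: 0
609: 5.6  (via 616)
617: 6.6  (via 616)
626: 8  (via 617)
645: 9.5  (via 617)
647: 10.2  (via 617)
639: 10.8  (via 609)
658: 11.8  (via 617)
620: 11.9  (via 639)
632: 12.7  (via 639)
623: 14.3  (via 639)
637: 19.3  (via 645)
Shortest route: 616 → 617 → 645 → 637 = 19.3 s.

19.3 s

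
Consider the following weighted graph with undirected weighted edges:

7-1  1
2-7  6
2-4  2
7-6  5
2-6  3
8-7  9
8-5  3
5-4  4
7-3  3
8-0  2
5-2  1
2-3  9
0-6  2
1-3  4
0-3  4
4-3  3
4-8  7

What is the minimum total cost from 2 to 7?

Settle nodes by increasing distance from 2:
2: 0
5: 1  (via 2)
4: 2  (via 2)
6: 3  (via 2)
8: 4  (via 5)
0: 5  (via 6)
3: 5  (via 4)
7: 6  (via 2)
Shortest route: 2–7 = 6.

6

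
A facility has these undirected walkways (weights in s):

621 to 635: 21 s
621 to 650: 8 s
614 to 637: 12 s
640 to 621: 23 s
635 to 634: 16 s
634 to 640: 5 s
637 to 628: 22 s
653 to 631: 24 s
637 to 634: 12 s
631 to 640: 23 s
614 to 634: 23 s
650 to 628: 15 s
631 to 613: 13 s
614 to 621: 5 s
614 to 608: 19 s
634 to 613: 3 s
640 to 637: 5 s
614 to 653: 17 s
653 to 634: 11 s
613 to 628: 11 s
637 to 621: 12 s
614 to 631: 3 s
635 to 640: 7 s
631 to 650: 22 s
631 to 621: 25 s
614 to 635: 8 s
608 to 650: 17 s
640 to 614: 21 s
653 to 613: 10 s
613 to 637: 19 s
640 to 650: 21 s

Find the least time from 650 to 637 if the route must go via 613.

39 s

Shortest 650→613: 650–628–613 = 26
Shortest 613→637: 613–634–640–637 = 13
Total via 613: 26 + 13 = 39 s.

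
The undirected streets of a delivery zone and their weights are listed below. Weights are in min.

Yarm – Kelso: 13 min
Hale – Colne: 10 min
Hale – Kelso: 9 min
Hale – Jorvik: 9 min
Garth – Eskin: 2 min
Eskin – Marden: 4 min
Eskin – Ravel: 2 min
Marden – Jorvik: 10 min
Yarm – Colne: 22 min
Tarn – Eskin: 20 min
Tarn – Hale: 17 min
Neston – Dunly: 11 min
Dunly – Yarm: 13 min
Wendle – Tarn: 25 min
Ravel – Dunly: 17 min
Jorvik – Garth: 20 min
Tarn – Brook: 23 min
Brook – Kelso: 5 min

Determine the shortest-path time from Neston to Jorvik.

Compare a few routes:
Neston - Dunly - Ravel - Eskin - Marden - Jorvik: 11+17+2+4+10 = 44
Neston - Dunly - Ravel - Eskin - Garth - Jorvik: 11+17+2+2+20 = 52
The minimum is 44 min via Neston - Dunly - Ravel - Eskin - Marden - Jorvik.

44 min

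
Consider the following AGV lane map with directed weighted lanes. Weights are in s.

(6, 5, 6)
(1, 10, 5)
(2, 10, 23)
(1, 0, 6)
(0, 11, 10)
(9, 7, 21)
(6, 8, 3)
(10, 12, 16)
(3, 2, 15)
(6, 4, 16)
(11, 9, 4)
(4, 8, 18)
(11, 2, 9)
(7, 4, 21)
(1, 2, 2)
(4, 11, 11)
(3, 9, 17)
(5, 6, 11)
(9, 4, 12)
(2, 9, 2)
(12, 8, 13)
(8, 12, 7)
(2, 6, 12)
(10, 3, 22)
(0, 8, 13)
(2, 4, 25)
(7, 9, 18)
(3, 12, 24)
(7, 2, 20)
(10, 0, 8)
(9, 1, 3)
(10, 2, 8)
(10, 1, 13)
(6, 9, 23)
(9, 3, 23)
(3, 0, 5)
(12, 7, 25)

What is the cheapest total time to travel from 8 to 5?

Compare a few routes:
8–12–7–4–11–2–6–5: 7+25+21+11+9+12+6 = 91
8–12–7–9–1–10–2–6–5: 7+25+18+3+5+8+12+6 = 84
8–12–7–9–1–2–6–5: 7+25+18+3+2+12+6 = 73
8–12–7–2–6–5: 7+25+20+12+6 = 70
The minimum is 70 s via 8–12–7–2–6–5.

70 s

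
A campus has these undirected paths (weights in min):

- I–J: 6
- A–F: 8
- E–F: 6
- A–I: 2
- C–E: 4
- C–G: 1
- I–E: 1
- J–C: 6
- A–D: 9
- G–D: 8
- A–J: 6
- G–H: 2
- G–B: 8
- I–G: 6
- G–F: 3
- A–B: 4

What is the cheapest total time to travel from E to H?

7 min

Running Dijkstra from E:
E: 0
I: 1  (via E)
A: 3  (via I)
C: 4  (via E)
G: 5  (via C)
F: 6  (via E)
B: 7  (via A)
H: 7  (via G)
Shortest route: E → C → G → H = 7 min.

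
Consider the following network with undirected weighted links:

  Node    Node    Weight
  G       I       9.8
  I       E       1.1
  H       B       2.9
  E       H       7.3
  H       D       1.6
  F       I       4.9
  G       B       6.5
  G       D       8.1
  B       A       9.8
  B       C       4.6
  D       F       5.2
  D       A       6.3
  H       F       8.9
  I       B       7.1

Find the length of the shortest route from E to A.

Enumerating some paths:
E–I–F–D–A: 1.1+4.9+5.2+6.3 = 17.5
E–H–D–A: 7.3+1.6+6.3 = 15.2
Cheapest is E–H–D–A at 15.2.

15.2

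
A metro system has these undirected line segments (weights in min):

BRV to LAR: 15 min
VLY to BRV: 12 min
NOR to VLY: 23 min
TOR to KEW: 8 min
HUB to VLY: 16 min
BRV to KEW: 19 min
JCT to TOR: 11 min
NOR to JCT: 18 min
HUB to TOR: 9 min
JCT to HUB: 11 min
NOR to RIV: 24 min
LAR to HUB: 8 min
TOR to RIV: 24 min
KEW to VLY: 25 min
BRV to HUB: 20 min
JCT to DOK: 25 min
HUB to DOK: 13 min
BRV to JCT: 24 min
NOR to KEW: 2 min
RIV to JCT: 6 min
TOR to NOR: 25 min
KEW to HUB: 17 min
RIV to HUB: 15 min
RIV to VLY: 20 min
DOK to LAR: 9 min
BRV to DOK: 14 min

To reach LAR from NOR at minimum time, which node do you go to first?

Candidate routes:
NOR → KEW → TOR → JCT → HUB → LAR: 2+8+11+11+8 = 40
NOR → JCT → HUB → LAR: 18+11+8 = 37
NOR → KEW → BRV → LAR: 2+19+15 = 36
NOR → KEW → HUB → LAR: 2+17+8 = 27
The minimum is 27 min via NOR → KEW → HUB → LAR.
So from NOR the first move is to KEW.

KEW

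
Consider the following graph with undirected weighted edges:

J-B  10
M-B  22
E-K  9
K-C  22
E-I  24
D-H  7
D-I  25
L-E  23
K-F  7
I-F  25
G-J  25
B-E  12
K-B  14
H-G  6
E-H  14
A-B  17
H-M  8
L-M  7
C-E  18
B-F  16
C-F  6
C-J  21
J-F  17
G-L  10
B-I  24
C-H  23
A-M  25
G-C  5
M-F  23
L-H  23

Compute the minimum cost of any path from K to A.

Enumerating some paths:
K - B - A: 14+17 = 31
K - E - B - A: 9+12+17 = 38
K - F - B - A: 7+16+17 = 40
The minimum is 31 via K - B - A.

31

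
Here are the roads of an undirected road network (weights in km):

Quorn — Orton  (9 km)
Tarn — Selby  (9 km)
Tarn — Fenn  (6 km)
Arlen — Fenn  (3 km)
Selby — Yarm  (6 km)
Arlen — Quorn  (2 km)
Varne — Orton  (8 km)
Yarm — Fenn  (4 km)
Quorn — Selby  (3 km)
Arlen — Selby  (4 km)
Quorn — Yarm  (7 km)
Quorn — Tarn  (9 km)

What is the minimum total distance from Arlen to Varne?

Settle nodes by increasing distance from Arlen:
Arlen: 0
Quorn: 2  (via Arlen)
Fenn: 3  (via Arlen)
Selby: 4  (via Arlen)
Yarm: 7  (via Fenn)
Tarn: 9  (via Fenn)
Orton: 11  (via Quorn)
Varne: 19  (via Orton)
Shortest route: Arlen–Quorn–Orton–Varne = 19 km.

19 km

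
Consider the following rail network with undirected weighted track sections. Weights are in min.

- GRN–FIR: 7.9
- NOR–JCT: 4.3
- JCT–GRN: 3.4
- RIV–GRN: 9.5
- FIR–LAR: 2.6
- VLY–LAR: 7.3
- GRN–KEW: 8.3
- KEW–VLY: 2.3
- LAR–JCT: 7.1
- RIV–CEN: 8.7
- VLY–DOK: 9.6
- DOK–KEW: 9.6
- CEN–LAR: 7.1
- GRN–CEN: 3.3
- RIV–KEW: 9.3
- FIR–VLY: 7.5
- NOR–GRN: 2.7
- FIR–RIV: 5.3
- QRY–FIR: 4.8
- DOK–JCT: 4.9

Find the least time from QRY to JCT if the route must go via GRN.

16.1 min

Shortest QRY→GRN: QRY–FIR–GRN = 12.7
Best GRN to JCT: GRN–JCT costing 3.4
Total via GRN: 12.7 + 3.4 = 16.1 min.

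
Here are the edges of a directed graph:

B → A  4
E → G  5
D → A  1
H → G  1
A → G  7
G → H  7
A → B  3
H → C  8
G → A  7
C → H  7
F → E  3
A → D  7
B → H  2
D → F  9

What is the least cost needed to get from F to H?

15

Candidate routes:
F → E → G → H: 3+5+7 = 15
F → E → G → A → B → H: 3+5+7+3+2 = 20
Cheapest is F → E → G → H at 15.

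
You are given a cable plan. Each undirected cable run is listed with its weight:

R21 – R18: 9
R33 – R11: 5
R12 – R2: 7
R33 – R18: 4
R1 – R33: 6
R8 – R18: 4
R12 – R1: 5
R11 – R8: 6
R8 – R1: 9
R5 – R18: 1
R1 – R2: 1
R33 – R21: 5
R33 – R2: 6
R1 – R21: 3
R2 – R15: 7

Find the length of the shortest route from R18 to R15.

Enumerating some paths:
R18 → R33 → R2 → R15: 4+6+7 = 17
R18 → R33 → R1 → R2 → R15: 4+6+1+7 = 18
The minimum is 17 via R18 → R33 → R2 → R15.

17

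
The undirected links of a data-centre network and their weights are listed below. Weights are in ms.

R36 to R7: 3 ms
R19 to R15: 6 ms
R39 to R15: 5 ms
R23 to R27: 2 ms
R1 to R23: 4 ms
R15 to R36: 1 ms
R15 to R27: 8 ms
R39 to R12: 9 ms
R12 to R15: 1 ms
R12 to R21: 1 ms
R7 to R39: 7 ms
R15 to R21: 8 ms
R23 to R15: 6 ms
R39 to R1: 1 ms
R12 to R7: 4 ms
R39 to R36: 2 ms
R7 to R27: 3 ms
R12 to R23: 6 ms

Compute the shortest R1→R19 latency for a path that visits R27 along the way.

19 ms

Best R1 to R27: R1–R23–R27 costing 6
Shortest R27→R19: R27–R7–R36–R15–R19 = 13
Total via R27: 6 + 13 = 19 ms.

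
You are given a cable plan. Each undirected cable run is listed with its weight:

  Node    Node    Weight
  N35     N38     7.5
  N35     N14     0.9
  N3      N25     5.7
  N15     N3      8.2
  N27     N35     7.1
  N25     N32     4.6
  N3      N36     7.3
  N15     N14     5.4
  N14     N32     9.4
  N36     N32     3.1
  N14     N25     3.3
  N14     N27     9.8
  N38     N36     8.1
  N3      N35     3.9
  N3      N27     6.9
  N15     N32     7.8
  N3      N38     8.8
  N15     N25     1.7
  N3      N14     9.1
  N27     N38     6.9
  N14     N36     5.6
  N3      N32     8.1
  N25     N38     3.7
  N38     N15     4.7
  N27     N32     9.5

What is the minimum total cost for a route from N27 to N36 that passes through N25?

18.3

Shortest N27→N25: N27–N38–N25 = 10.6
Shortest N25→N36: N25–N32–N36 = 7.7
Total via N25: 10.6 + 7.7 = 18.3.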